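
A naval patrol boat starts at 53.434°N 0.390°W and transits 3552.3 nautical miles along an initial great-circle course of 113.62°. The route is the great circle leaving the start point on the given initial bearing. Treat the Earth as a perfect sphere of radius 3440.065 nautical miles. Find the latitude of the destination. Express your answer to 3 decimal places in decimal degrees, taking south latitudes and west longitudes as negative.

Angular distance δ = d/R = 3552.3 / 3440.065 = 1.032626 rad.
With φ₁ = 53.434° = 0.932599 rad and θ = 113.62° = 1.983043 rad:
Destination latitude: φ₂ = arcsin( sin φ₁ cos δ + cos φ₁ sin δ cos θ ) = arcsin(0.206721) = 11.930°.
For the longitude increment, Δλ = atan2( sin θ sin δ cos φ₁, cos δ − sin φ₁ sin φ₂ ) = atan2(0.468683, 0.346534) = 53.522°.
λ₂ = -0.390° + 53.522° = 53.132°.

latitude 11.930°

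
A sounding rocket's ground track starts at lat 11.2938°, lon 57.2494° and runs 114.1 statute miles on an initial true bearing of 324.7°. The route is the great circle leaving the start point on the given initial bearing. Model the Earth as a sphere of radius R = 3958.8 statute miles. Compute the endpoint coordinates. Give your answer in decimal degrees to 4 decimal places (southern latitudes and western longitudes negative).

The arc subtends δ = 114.1/3958.8 = 0.028822 rad at the centre.
Converting: φ₁ = 0.197114 rad, θ = 5.667084 rad.
sin φ₂ = sin φ₁ cos δ + cos φ₁ sin δ cos θ = (0.195840)(0.999585) + (0.980636)(0.028818)(0.816138) = 0.218823
φ₂ = asin(0.218823) = 0.220608 rad = 12.6399°.
Then Δλ = atan2(-0.016330, 0.956730) = -0.017067 rad, from sin θ sin δ cos φ₁ over cos δ − sin φ₁ sin φ₂.
Hence λ₂ = 57.2494° + -0.9779° = 56.2715°.

latitude 12.6399°, longitude 56.2715°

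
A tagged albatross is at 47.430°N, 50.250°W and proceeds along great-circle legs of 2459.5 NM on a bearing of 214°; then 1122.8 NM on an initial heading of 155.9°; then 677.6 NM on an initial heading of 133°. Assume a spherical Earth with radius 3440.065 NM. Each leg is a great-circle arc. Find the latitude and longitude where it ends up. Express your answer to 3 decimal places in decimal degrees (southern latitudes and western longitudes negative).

Apply the spherical direct solution leg by leg, carrying full precision between legs.
Leg 1: from (47.430°, -50.250°), δ = 2459.5/3440.065 = 0.714957 rad, θ = 214° → φ = 10.861°, λ = -72.168°.
Leg 2: from (10.861°, -72.168°), δ = 1122.8/3440.065 = 0.326389 rad, θ = 155.9° → φ = -6.255°, λ = -64.600°.
Leg 3: from (-6.255°, -64.600°), δ = 677.6/3440.065 = 0.196973 rad, θ = 133° → φ = -13.858°, λ = -56.123°.

latitude -13.858°, longitude -56.123°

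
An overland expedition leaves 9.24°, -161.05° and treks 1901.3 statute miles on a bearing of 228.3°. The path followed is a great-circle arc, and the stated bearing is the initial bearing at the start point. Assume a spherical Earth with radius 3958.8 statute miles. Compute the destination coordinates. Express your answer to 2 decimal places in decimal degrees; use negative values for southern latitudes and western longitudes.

latitude -9.26°, longitude 178.49°

Central angle δ = d/R = 0.480272 rad.
With φ₁ = 9.24° = 0.161268 rad and θ = 228.3° = 3.984587 rad:
Destination latitude: φ₂ = arcsin( sin φ₁ cos δ + cos φ₁ sin δ cos θ ) = arcsin(-0.160957) = -9.26°.
Δλ = atan2( sin θ sin δ cos φ₁ , cos δ − sin φ₁ sin φ₂ ) = atan2(-0.340486, 0.912714) = -0.357058 rad = -20.46°.
λ₂ = -161.05° + -20.46° = -181.51°, normalized to (−180°, 180°] → 178.49°.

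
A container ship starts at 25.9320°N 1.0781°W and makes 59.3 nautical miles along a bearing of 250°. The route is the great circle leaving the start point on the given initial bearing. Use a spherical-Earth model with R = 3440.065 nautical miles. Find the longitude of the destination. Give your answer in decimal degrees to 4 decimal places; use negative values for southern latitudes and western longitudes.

Angular distance δ = d/R = 59.3 / 3440.065 = 0.017238 rad.
Converting: φ₁ = 0.452599 rad, θ = 4.363323 rad.
Destination latitude: φ₂ = arcsin( sin φ₁ cos δ + cos φ₁ sin δ cos θ ) = arcsin(0.431937) = 25.5906°.
For the longitude increment, Δλ = atan2( sin θ sin δ cos φ₁, cos δ − sin φ₁ sin φ₂ ) = atan2(-0.014567, 0.810963) = -1.0291°.
λ₂ = λ₁ + Δλ = -2.1072°.

longitude -2.1072°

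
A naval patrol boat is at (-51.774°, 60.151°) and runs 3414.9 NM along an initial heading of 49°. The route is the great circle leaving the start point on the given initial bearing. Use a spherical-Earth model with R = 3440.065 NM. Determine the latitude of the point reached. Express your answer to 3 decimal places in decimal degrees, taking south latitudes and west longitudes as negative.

latitude -5.123°

Angular distance δ = d/R = 3414.9 / 3440.065 = 0.992685 rad.
Converting: φ₁ = -0.903627 rad, θ = 0.855211 rad.
sin φ₂ = sin φ₁ cos δ + cos φ₁ sin δ cos θ = (-0.785576)(0.546443) + (0.618765)(0.837496)(0.656059) = -0.089294
φ₂ = asin(-0.089294) = -0.089414 rad = -5.123°.
For the longitude increment, Δλ = atan2( sin θ sin δ cos φ₁, cos δ − sin φ₁ sin φ₂ ) = atan2(0.391100, 0.476296) = 39.390°.
Hence λ₂ = 60.151° + 39.390° = 99.541°.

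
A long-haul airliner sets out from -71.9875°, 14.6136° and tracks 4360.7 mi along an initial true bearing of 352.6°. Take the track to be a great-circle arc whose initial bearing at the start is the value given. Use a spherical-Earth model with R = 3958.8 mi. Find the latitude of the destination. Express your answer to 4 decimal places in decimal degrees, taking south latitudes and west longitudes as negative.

Angular distance δ = d/R = 4360.7 / 3958.8 = 1.101521 rad.
Converting: φ₁ = -1.256419 rad, θ = 6.154031 rad.
Destination latitude: φ₂ = arcsin( sin φ₁ cos δ + cos φ₁ sin δ cos θ ) = arcsin(-0.156577) = -9.0082°.
For the longitude increment, Δλ = atan2( sin θ sin δ cos φ₁, cos δ − sin φ₁ sin φ₂ ) = atan2(-0.035521, 0.303338) = -6.6790°.
Hence λ₂ = 14.6136° + -6.6790° = 7.9346°.

latitude -9.0082°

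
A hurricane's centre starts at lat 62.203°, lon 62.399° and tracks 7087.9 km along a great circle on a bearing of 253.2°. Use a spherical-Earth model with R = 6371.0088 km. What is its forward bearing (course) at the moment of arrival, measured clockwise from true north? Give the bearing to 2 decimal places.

final bearing 207.63°

δ = 7087.9/6371.0088 = 1.112524 rad (63.7429°).
Start latitude φ₁ = 1.085647 rad; initial bearing θ = 4.419174 rad.
Destination latitude: φ₂ = arcsin( sin φ₁ cos δ + cos φ₁ sin δ cos θ ) = arcsin(0.270469) = 15.692°.
Δλ = atan2( sin θ sin δ cos φ₁ , cos δ − sin φ₁ sin φ₂ ) = atan2(-0.400373, 0.203141) = -1.101263 rad = -63.098°.
λ₂ = λ₁ + Δλ = -0.699°.
The forward bearing on arrival equals the back-azimuth from the destination plus 180°.
Back-azimuth from P₂ (15.69°, -0.70°) to P₁ (62.20°, 62.40°), with Δλ' = λ₁ − λ₂ = 63.10°: atan2( sin Δλ' cos φ₁ , cos φ₂ sin φ₁ − sin φ₂ cos φ₁ cos Δλ' ) = 27.63°.
Final bearing = (27.63° + 180°) mod 360° = 207.63°.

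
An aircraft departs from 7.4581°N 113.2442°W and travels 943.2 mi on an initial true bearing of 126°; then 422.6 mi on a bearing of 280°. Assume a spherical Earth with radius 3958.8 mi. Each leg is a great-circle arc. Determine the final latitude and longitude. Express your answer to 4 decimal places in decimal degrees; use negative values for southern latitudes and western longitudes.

latitude 0.4098°, longitude -108.2594°

Apply the spherical direct solution leg by leg, carrying full precision between legs.
Leg 1: from (7.4581°, -113.2442°), δ = 943.2/3958.8 = 0.238254 rad, θ = 126° → φ = -0.6539°, λ = -102.2362°.
Leg 2: from (-0.6539°, -102.2362°), δ = 422.6/3958.8 = 0.106750 rad, θ = 280° → φ = 0.4098°, λ = -108.2594°.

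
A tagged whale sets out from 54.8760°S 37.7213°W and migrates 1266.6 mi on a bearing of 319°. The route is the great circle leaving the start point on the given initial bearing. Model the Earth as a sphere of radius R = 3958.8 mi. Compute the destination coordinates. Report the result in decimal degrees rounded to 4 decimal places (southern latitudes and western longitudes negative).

latitude -39.7794°, longitude -53.2959°

Central angle δ = d/R = 0.319945 rad.
Converting: φ₁ = -0.957767 rad, θ = 5.567600 rad.
Destination latitude: φ₂ = arcsin( sin φ₁ cos δ + cos φ₁ sin δ cos θ ) = arcsin(-0.639833) = -39.7794°.
Then Δλ = atan2(-0.118717, 0.425927) = -0.271828 rad, from sin θ sin δ cos φ₁ over cos δ − sin φ₁ sin φ₂.
λ₂ = λ₁ + Δλ = -53.2959°.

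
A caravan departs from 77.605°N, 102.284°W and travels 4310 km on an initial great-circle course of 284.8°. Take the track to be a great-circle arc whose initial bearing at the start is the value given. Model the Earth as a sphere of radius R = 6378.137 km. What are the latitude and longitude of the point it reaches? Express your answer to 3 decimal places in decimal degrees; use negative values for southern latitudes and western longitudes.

The arc subtends δ = 4310/6378.137 = 0.675746 rad at the centre.
With φ₁ = 77.605° = 1.354463 rad and θ = 284.8° = 4.970698 rad:
sin φ₂ = sin φ₁ cos δ + cos φ₁ sin δ cos θ = (0.976691)(0.780241) + (0.214650)(0.625479)(0.255446) = 0.796350
φ₂ = asin(0.796350) = 0.921236 rad = 52.783°.
For the longitude increment, Δλ = atan2( sin θ sin δ cos φ₁, cos δ − sin φ₁ sin φ₂ ) = atan2(-0.129805, 0.002453) = -88.917°.
λ₂ = -102.284° + -88.917° = -191.201°, normalized to (−180°, 180°] → 168.799°.

latitude 52.783°, longitude 168.799°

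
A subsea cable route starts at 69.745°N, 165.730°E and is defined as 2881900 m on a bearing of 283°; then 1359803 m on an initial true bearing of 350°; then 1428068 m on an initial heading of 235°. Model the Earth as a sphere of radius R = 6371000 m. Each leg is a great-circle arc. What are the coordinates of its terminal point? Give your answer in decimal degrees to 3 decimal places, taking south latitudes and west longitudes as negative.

latitude 63.797°, longitude 71.250°

Apply the spherical direct solution leg by leg, carrying full precision between legs.
Leg 1: from (69.745°, 165.730°), δ = 2881900/6371000 = 0.452347 rad, θ = 283° → φ = 61.383°, λ = 102.959°.
Leg 2: from (61.383°, 102.959°), δ = 1359803/6371000 = 0.213436 rad, θ = 350° → φ = 73.302°, λ = 95.604°.
Leg 3: from (73.302°, 95.604°), δ = 1428068/6371000 = 0.224151 rad, θ = 235° → φ = 63.797°, λ = 71.250°.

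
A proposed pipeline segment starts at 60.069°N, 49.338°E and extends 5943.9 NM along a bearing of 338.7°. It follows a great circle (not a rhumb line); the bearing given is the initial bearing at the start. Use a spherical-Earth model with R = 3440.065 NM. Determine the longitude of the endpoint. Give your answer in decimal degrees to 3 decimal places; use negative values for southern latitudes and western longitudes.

longitude -108.379°

Angular distance δ = d/R = 5943.9 / 3440.065 = 1.727845 rad.
Start latitude φ₁ = 1.048402 rad; initial bearing θ = 5.911430 rad.
sin φ₂ = sin φ₁ cos δ + cos φ₁ sin δ cos θ = (0.866627)(-0.156404) + (0.498957)(0.987693)(0.931691) = 0.323608
φ₂ = asin(0.323608) = 0.329541 rad = 18.881°.
For the longitude increment, Δλ = atan2( sin θ sin δ cos φ₁, cos δ − sin φ₁ sin φ₂ ) = atan2(-0.179016, -0.436852) = -157.717°.
λ₂ = λ₁ + Δλ = -108.379°.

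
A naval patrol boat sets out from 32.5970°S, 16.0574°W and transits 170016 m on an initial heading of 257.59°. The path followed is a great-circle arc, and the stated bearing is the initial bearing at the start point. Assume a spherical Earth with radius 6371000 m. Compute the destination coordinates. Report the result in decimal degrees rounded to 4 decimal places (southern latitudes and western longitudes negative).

latitude -32.9131°, longitude -17.8362°

δ = 170016/6371000 = 0.026686 rad (1.5290°).
Start latitude φ₁ = -0.568925 rad; initial bearing θ = 4.495794 rad.
Destination latitude: φ₂ = arcsin( sin φ₁ cos δ + cos φ₁ sin δ cos θ ) = arcsin(-0.543366) = -32.9131°.
For the longitude increment, Δλ = atan2( sin θ sin δ cos φ₁, cos δ − sin φ₁ sin φ₂ ) = atan2(-0.021954, 0.706918) = -1.7788°.
λ₂ = -16.0574° + -1.7788° = -17.8362°.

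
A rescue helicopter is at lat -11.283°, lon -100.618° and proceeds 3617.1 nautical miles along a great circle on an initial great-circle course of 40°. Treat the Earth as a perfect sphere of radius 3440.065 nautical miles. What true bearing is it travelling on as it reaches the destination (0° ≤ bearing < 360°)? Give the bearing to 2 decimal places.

final bearing 49.27°

δ = 3617.1/3440.065 = 1.051463 rad (60.2444°).
Start latitude φ₁ = -0.196925 rad; initial bearing θ = 0.698132 rad.
Destination latitude: φ₂ = arcsin( sin φ₁ cos δ + cos φ₁ sin δ cos θ ) = arcsin(0.555084) = 33.717°.
Δλ = atan2( sin θ sin δ cos φ₁ , cos δ − sin φ₁ sin φ₂ ) = atan2(0.547251, 0.604907) = 0.735398 rad = 42.135°.
λ₂ = λ₁ + Δλ = -58.483°.
The forward bearing on arrival equals the back-azimuth from the destination plus 180°.
Back-azimuth from P₂ (33.72°, -58.48°) to P₁ (-11.28°, -100.62°), with Δλ' = λ₁ − λ₂ = -42.14°: atan2( sin Δλ' cos φ₁ , cos φ₂ sin φ₁ − sin φ₂ cos φ₁ cos Δλ' ) = 229.27°.
Final bearing = (229.27° + 180°) mod 360° = 49.27°.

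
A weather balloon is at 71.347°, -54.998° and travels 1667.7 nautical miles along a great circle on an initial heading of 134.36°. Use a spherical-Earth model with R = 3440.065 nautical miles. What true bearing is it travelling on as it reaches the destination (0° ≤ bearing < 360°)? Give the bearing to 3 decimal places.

The arc subtends δ = 1667.7/3440.065 = 0.484787 rad at the centre.
With φ₁ = 71.347° = 1.245240 rad and θ = 134.36° = 2.345024 rad:
Applying the spherical law of cosines for sides, sin φ₂ = sin φ₁ cos δ + cos φ₁ sin δ cos θ = 0.734089, so φ₂ = 47.230°.
Then Δλ = atan2(0.106565, 0.189245) = 0.512850 rad, from sin θ sin δ cos φ₁ over cos δ − sin φ₁ sin φ₂.
λ₂ = -54.998° + 29.384° = -25.614°.
The forward bearing on arrival equals the back-azimuth from the destination plus 180°.
Back-azimuth from P₂ (47.230°, -25.614°) to P₁ (71.347°, -54.998°), with Δλ' = λ₁ − λ₂ = -29.384°: atan2( sin Δλ' cos φ₁ , cos φ₂ sin φ₁ − sin φ₂ cos φ₁ cos Δλ' ) = 340.321°.
Final bearing = (340.321° + 180°) mod 360° = 160.321°.

final bearing 160.321°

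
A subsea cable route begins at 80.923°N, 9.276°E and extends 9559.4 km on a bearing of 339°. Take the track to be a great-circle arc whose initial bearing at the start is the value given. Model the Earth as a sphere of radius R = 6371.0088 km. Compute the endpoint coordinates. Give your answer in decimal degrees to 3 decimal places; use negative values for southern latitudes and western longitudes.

The arc subtends δ = 9559.4/6371.0088 = 1.500453 rad at the centre.
Converting: φ₁ = 1.412373 rad, θ = 5.916666 rad.
Destination latitude: φ₂ = arcsin( sin φ₁ cos δ + cos φ₁ sin δ cos θ ) = arcsin(0.216324) = 12.493°.
Then Δλ = atan2(-0.056397, -0.143330) = -2.766723 rad, from sin θ sin δ cos φ₁ over cos δ − sin φ₁ sin φ₂.
Hence λ₂ = 9.276° + -158.522° = -149.246°.

latitude 12.493°, longitude -149.246°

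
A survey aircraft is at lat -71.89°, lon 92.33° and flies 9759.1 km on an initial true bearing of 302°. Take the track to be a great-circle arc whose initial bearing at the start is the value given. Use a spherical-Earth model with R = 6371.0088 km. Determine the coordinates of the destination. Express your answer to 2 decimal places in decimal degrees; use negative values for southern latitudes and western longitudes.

Central angle δ = d/R = 1.531798 rad.
With φ₁ = -71.89° = -1.254717 rad and θ = 302° = 5.270894 rad:
Applying the spherical law of cosines for sides, sin φ₂ = sin φ₁ cos δ + cos φ₁ sin δ cos θ = 0.127539, so φ₂ = 7.33°.
Then Δλ = atan2(-0.263409, 0.160209) = -1.024358 rad, from sin θ sin δ cos φ₁ over cos δ − sin φ₁ sin φ₂.
λ₂ = λ₁ + Δλ = 33.64°.

latitude 7.33°, longitude 33.64°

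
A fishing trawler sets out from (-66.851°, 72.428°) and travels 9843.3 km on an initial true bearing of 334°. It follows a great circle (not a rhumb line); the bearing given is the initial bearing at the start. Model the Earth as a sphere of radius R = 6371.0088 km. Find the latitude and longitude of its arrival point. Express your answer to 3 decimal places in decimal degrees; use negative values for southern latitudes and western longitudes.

latitude 19.239°, longitude 44.773°

The arc subtends δ = 9843.3/6371.0088 = 1.545014 rad at the centre.
Start latitude φ₁ = -1.166770 rad; initial bearing θ = 5.829400 rad.
sin φ₂ = sin φ₁ cos δ + cos φ₁ sin δ cos θ = (-0.919486)(0.025779) + (0.393124)(0.999668)(0.898794) = 0.329516
φ₂ = asin(0.329516) = 0.335791 rad = 19.239°.
Δλ = atan2( sin θ sin δ cos φ₁ , cos δ − sin φ₁ sin φ₂ ) = atan2(-0.172277, 0.328765) = -0.482673 rad = -27.655°.
λ₂ = 72.428° + -27.655° = 44.773°.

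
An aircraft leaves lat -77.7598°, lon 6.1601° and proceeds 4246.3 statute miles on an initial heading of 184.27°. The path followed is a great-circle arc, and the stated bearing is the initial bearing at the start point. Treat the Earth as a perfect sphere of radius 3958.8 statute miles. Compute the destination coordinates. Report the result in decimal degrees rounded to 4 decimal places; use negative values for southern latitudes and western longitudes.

latitude -40.7443°, longitude -168.8873°

δ = 4246.3/3958.8 = 1.072623 rad (61.4568°).
Start latitude φ₁ = -1.357165 rad; initial bearing θ = 3.216118 rad.
Destination latitude: φ₂ = arcsin( sin φ₁ cos δ + cos φ₁ sin δ cos θ ) = arcsin(-0.652685) = -40.7443°.
Then Δλ = atan2(-0.013867, -0.160026) = -3.055154 rad, from sin θ sin δ cos φ₁ over cos δ − sin φ₁ sin φ₂.
Hence λ₂ = 6.1601° + -175.0474° = -168.8873°.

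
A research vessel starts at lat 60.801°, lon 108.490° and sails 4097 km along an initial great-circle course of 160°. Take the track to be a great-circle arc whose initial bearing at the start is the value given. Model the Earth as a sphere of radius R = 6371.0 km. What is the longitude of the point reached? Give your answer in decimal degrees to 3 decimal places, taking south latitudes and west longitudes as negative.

longitude 121.576°

Angular distance δ = d/R = 4097 / 6371 = 0.643070 rad.
Converting: φ₁ = 1.061178 rad, θ = 2.792527 rad.
Destination latitude: φ₂ = arcsin( sin φ₁ cos δ + cos φ₁ sin δ cos θ ) = arcsin(0.423674) = 25.067°.
For the longitude increment, Δλ = atan2( sin θ sin δ cos φ₁, cos δ − sin φ₁ sin φ₂ ) = atan2(0.100054, 0.430421) = 13.086°.
λ₂ = 108.490° + 13.086° = 121.576°.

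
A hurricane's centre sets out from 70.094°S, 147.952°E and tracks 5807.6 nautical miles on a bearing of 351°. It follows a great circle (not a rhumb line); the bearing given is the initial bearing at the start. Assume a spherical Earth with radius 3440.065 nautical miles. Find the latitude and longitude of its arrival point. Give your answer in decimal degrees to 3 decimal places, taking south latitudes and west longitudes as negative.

latitude 26.368°, longitude 137.967°

Angular distance δ = d/R = 5807.6 / 3440.065 = 1.688224 rad.
With φ₁ = -70.094° = -1.223371 rad and θ = 351° = 6.126106 rad:
Applying the spherical law of cosines for sides, sin φ₂ = sin φ₁ cos δ + cos φ₁ sin δ cos θ = 0.444128, so φ₂ = 26.368°.
Δλ = atan2( sin θ sin δ cos φ₁ , cos δ − sin φ₁ sin φ₂ ) = atan2(-0.052896, 0.300435) = -0.174278 rad = -9.985°.
Hence λ₂ = 147.952° + -9.985° = 137.967°.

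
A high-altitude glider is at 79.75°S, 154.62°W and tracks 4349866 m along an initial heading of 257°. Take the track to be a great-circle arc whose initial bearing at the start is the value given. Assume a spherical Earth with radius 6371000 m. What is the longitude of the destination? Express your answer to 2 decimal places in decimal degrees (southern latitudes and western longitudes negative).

longitude 115.23°

The arc subtends δ = 4349866/6371000 = 0.682760 rad at the centre.
Converting: φ₁ = -1.391900 rad, θ = 4.485496 rad.
sin φ₂ = sin φ₁ cos δ + cos φ₁ sin δ cos θ = (-0.984041)(0.775834) + (0.177944)(0.630937)(-0.224951) = -0.788708
φ₂ = asin(-0.788708) = -0.908704 rad = -52.06°.
For the longitude increment, Δλ = atan2( sin θ sin δ cos φ₁, cos δ − sin φ₁ sin φ₂ ) = atan2(-0.109394, -0.000287) = -90.15°.
λ₂ = -154.62° + -90.15° = -244.77°, normalized to (−180°, 180°] → 115.23°.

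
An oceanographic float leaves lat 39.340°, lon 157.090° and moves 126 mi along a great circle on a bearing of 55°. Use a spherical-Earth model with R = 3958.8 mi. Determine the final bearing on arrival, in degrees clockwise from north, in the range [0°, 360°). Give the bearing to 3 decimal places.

Angular distance δ = d/R = 126 / 3958.8 = 0.031828 rad.
With φ₁ = 39.340° = 0.686613 rad and θ = 55° = 0.959931 rad:
Applying the spherical law of cosines for sides, sin φ₂ = sin φ₁ cos δ + cos φ₁ sin δ cos θ = 0.647716, so φ₂ = 40.370°.
For the longitude increment, Δλ = atan2( sin θ sin δ cos φ₁, cos δ − sin φ₁ sin φ₂ ) = atan2(0.020160, 0.588893) = 1.961°.
λ₂ = 157.090° + 1.961° = 159.051°.
The forward bearing on arrival equals the back-azimuth from the destination plus 180°.
Back-azimuth from P₂ (40.370°, 159.051°) to P₁ (39.340°, 157.090°), with Δλ' = λ₁ − λ₂ = -1.961°: atan2( sin Δλ' cos φ₁ , cos φ₂ sin φ₁ − sin φ₂ cos φ₁ cos Δλ' ) = 236.257°.
Final bearing = (236.257° + 180°) mod 360° = 56.257°.

final bearing 56.257°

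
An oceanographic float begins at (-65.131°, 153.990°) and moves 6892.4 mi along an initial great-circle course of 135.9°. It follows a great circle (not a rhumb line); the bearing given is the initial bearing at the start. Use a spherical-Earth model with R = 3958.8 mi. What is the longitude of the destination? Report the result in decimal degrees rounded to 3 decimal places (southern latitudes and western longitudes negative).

The arc subtends δ = 6892.4/3958.8 = 1.741033 rad at the centre.
Converting: φ₁ = -1.136750 rad, θ = 2.371902 rad.
sin φ₂ = sin φ₁ cos δ + cos φ₁ sin δ cos θ = (-0.907272)(-0.169415) + (0.420545)(0.985545)(-0.718126) = -0.143933
φ₂ = asin(-0.143933) = -0.144435 rad = -8.276°.
Then Δλ = atan2(0.288432, -0.300002) = 2.375854 rad, from sin θ sin δ cos φ₁ over cos δ − sin φ₁ sin φ₂.
λ₂ = 153.990° + 136.126° = 290.116°, normalized to (−180°, 180°] → -69.884°.

longitude -69.884°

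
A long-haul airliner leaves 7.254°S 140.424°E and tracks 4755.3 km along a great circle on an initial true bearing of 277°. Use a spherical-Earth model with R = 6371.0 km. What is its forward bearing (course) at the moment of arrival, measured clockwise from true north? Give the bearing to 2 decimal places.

Central angle δ = d/R = 0.746398 rad.
Converting: φ₁ = -0.126606 rad, θ = 4.834562 rad.
sin φ₂ = sin φ₁ cos δ + cos φ₁ sin δ cos θ = (-0.126268)(0.734140) + (0.991996)(0.678999)(0.121869) = -0.010612
φ₂ = asin(-0.010612) = -0.010612 rad = -0.608°.
Δλ = atan2( sin θ sin δ cos φ₁ , cos δ − sin φ₁ sin φ₂ ) = atan2(-0.668543, 0.732800) = -0.739577 rad = -42.375°.
λ₂ = 140.424° + -42.375° = 98.049°.
The forward bearing on arrival equals the back-azimuth from the destination plus 180°.
Back-azimuth from P₂ (-0.61°, 98.05°) to P₁ (-7.25°, 140.42°), with Δλ' = λ₁ − λ₂ = 42.37°: atan2( sin Δλ' cos φ₁ , cos φ₂ sin φ₁ − sin φ₂ cos φ₁ cos Δλ' ) = 100.05°.
Final bearing = (100.05° + 180°) mod 360° = 280.05°.

final bearing 280.05°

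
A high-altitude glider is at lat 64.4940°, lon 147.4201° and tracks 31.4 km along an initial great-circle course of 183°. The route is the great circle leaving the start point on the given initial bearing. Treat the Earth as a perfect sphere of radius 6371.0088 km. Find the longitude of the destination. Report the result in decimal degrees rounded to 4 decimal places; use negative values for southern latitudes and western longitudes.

Central angle δ = d/R = 0.004929 rad.
Converting: φ₁ = 1.125633 rad, θ = 3.193953 rad.
Destination latitude: φ₂ = arcsin( sin φ₁ cos δ + cos φ₁ sin δ cos θ ) = arcsin(0.900410) = 64.2120°.
For the longitude increment, Δλ = atan2( sin θ sin δ cos φ₁, cos δ − sin φ₁ sin φ₂ ) = atan2(-0.000111, 0.187332) = -0.0340°.
Hence λ₂ = 147.4201° + -0.0340° = 147.3861°.

longitude 147.3861°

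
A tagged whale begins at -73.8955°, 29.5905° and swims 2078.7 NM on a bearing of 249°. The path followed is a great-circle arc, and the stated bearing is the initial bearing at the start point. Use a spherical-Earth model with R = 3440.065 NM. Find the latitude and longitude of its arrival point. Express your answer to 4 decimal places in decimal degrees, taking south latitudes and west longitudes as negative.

latitude -57.8984°, longitude -56.8869°

Angular distance δ = d/R = 2078.7 / 3440.065 = 0.604262 rad.
Converting: φ₁ = -1.289720 rad, θ = 4.345870 rad.
sin φ₂ = sin φ₁ cos δ + cos φ₁ sin δ cos θ = (-0.960757)(0.822922) + (0.277390)(0.568155)(-0.358368) = -0.847107
φ₂ = asin(-0.847107) = -1.010518 rad = -57.8984°.
For the longitude increment, Δλ = atan2( sin θ sin δ cos φ₁, cos δ − sin φ₁ sin φ₂ ) = atan2(-0.147133, 0.009057) = -86.4774°.
λ₂ = λ₁ + Δλ = -56.8869°.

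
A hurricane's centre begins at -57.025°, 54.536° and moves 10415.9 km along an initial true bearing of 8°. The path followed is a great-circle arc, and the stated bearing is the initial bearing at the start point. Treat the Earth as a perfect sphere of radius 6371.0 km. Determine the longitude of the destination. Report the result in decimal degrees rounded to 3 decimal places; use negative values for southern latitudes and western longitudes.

δ = 10415.9/6371 = 1.634892 rad (93.6724°).
Start latitude φ₁ = -0.995274 rad; initial bearing θ = 0.139626 rad.
sin φ₂ = sin φ₁ cos δ + cos φ₁ sin δ cos θ = (-0.838908)(-0.064052) + (0.544273)(0.997947)(0.990268) = 0.591603
φ₂ = asin(0.591603) = 0.633046 rad = 36.271°.
For the longitude increment, Δλ = atan2( sin θ sin δ cos φ₁, cos δ − sin φ₁ sin φ₂ ) = atan2(0.075593, 0.432249) = 9.920°.
Hence λ₂ = 54.536° + 9.920° = 64.456°.

longitude 64.456°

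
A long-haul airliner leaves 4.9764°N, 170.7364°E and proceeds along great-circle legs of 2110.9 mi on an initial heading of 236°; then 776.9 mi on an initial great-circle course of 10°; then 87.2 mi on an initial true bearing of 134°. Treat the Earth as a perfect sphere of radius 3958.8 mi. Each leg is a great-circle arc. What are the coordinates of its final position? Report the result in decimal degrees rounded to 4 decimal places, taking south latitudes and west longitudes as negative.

latitude -1.8310°, longitude 148.0624°

Apply the spherical direct solution leg by leg, carrying full precision between legs.
Leg 1: from (4.9764°, 170.7364°), δ = 2110.9/3958.8 = 0.533217 rad, θ = 236° → φ = -12.0325°, λ = 145.2135°.
Leg 2: from (-12.0325°, 145.2135°), δ = 776.9/3958.8 = 0.196246 rad, θ = 10° → φ = -0.9545°, λ = 147.1542°.
Leg 3: from (-0.9545°, 147.1542°), δ = 87.2/3958.8 = 0.022027 rad, θ = 134° → φ = -1.8310°, λ = 148.0624°.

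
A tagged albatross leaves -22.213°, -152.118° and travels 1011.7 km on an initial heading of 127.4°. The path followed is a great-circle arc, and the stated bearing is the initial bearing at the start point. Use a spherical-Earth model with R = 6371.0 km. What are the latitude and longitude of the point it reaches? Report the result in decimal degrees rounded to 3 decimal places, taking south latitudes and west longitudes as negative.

latitude -27.530°, longitude -143.974°

The arc subtends δ = 1011.7/6371 = 0.158798 rad at the centre.
Converting: φ₁ = -0.387690 rad, θ = 2.223549 rad.
Applying the spherical law of cosines for sides, sin φ₂ = sin φ₁ cos δ + cos φ₁ sin δ cos θ = -0.462211, so φ₂ = -27.530°.
Δλ = atan2( sin θ sin δ cos φ₁ , cos δ − sin φ₁ sin φ₂ ) = atan2(0.116299, 0.812679) = 0.142140 rad = 8.144°.
Hence λ₂ = -152.118° + 8.144° = -143.974°.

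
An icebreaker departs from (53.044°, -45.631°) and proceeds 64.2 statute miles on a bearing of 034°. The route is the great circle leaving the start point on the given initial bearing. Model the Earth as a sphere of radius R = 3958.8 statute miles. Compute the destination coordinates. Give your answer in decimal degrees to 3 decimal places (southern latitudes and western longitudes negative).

The arc subtends δ = 64.2/3958.8 = 0.016217 rad at the centre.
Start latitude φ₁ = 0.925792 rad; initial bearing θ = 0.593412 rad.
Destination latitude: φ₂ = arcsin( sin φ₁ cos δ + cos φ₁ sin δ cos θ ) = arcsin(0.807075) = 53.811°.
Δλ = atan2( sin θ sin δ cos φ₁ , cos δ − sin φ₁ sin φ₂ ) = atan2(0.005452, 0.354937) = 0.015358 rad = 0.880°.
Hence λ₂ = -45.631° + 0.880° = -44.751°.

latitude 53.811°, longitude -44.751°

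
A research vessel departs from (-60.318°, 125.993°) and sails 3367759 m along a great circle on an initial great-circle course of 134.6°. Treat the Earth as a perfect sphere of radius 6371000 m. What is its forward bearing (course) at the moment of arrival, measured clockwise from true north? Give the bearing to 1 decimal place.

final bearing 68.6°

δ = 3367759/6371000 = 0.528608 rad (30.2870°).
Start latitude φ₁ = -1.052748 rad; initial bearing θ = 2.349213 rad.
Applying the spherical law of cosines for sides, sin φ₂ = sin φ₁ cos δ + cos φ₁ sin δ cos θ = -0.925561, so φ₂ = -67.753°.
Then Δλ = atan2(0.177820, 0.059395) = 1.248430 rad, from sin θ sin δ cos φ₁ over cos δ − sin φ₁ sin φ₂.
λ₂ = 125.993° + 71.530° = 197.523°, normalized to (−180°, 180°] → -162.477°.
The forward bearing on arrival equals the back-azimuth from the destination plus 180°.
Back-azimuth from P₂ (-67.8°, -162.5°) to P₁ (-60.3°, 126.0°), with Δλ' = λ₁ − λ₂ = 288.5°: atan2( sin Δλ' cos φ₁ , cos φ₂ sin φ₁ − sin φ₂ cos φ₁ cos Δλ' ) = 248.6°.
Final bearing = (248.6° + 180°) mod 360° = 68.6°.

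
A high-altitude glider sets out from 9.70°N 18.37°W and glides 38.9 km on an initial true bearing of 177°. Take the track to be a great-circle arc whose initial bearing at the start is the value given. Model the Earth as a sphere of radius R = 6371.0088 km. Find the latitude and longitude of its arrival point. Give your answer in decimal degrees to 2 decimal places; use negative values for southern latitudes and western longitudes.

Angular distance δ = d/R = 38.9 / 6371.0088 = 0.006106 rad.
Start latitude φ₁ = 0.169297 rad; initial bearing θ = 3.089233 rad.
sin φ₂ = sin φ₁ cos δ + cos φ₁ sin δ cos θ = (0.168489)(0.999981) + (0.985703)(0.006106)(-0.998630) = 0.162476
φ₂ = asin(0.162476) = 0.163200 rad = 9.35°.
Δλ = atan2( sin θ sin δ cos φ₁ , cos δ − sin φ₁ sin φ₂ ) = atan2(0.000315, 0.972606) = 0.000324 rad = 0.02°.
Hence λ₂ = -18.37° + 0.02° = -18.35°.

latitude 9.35°, longitude -18.35°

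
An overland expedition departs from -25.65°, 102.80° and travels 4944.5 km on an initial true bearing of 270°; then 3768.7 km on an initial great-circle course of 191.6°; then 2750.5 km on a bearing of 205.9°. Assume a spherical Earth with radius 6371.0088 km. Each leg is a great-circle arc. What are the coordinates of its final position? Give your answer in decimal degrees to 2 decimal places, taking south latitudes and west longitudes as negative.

latitude -70.42°, longitude 12.07°

Apply the spherical direct solution leg by leg, carrying full precision between legs.
Leg 1: from (-25.65°, 102.80°), δ = 4944.5/6371.0088 = 0.776094 rad, θ = 270° → φ = -17.99°, λ = 55.36°.
Leg 2: from (-17.99°, 55.36°), δ = 3768.7/6371.0088 = 0.591539 rad, θ = 191.6° → φ = -50.89°, λ = 45.12°.
Leg 3: from (-50.89°, 45.12°), δ = 2750.5/6371.0088 = 0.431721 rad, θ = 205.9° → φ = -70.42°, λ = 12.07°.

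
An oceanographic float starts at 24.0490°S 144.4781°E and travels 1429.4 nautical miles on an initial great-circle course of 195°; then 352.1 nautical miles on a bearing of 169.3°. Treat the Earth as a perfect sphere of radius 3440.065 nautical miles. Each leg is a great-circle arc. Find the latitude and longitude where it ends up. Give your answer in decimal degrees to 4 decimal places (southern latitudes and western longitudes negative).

latitude -52.5442°, longitude 137.4878°

Apply the spherical direct solution leg by leg, carrying full precision between legs.
Leg 1: from (-24.0490°, 144.4781°), δ = 1429.4/3440.065 = 0.415515 rad, θ = 195° → φ = -46.7946°, λ = 135.7002°.
Leg 2: from (-46.7946°, 135.7002°), δ = 352.1/3440.065 = 0.102353 rad, θ = 169.3° → φ = -52.5442°, λ = 137.4878°.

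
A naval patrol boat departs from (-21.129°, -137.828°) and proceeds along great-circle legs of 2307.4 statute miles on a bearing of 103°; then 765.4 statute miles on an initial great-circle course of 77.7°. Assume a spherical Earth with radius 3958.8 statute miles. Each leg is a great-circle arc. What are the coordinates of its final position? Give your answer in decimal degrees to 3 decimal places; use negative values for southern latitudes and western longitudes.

latitude -21.806°, longitude -90.014°

Apply the spherical direct solution leg by leg, carrying full precision between legs.
Leg 1: from (-21.129°, -137.828°), δ = 2307.4/3958.8 = 0.582853 rad, θ = 103° → φ = -24.610°, λ = -101.679°.
Leg 2: from (-24.610°, -101.679°), δ = 765.4/3958.8 = 0.193341 rad, θ = 77.7° → φ = -21.806°, λ = -90.014°.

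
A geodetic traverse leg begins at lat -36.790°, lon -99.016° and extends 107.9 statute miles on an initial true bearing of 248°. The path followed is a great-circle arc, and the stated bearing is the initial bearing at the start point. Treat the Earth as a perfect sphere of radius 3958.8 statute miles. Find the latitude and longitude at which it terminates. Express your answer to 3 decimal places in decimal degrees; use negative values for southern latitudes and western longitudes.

latitude -37.361°, longitude -100.838°

Central angle δ = d/R = 0.027256 rad.
Converting: φ₁ = -0.642107 rad, θ = 4.328417 rad.
Destination latitude: φ₂ = arcsin( sin φ₁ cos δ + cos φ₁ sin δ cos θ ) = arcsin(-0.606837) = -37.361°.
Then Δλ = atan2(-0.020235, 0.636204) = -0.031796 rad, from sin θ sin δ cos φ₁ over cos δ − sin φ₁ sin φ₂.
λ₂ = -99.016° + -1.822° = -100.838°.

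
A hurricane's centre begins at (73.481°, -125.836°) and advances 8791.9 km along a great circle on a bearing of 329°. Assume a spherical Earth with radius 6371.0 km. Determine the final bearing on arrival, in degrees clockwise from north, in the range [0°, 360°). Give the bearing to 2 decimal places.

δ = 8791.9/6371 = 1.379987 rad (79.0675°).
Converting: φ₁ = 1.282485 rad, θ = 5.742133 rad.
Destination latitude: φ₂ = arcsin( sin φ₁ cos δ + cos φ₁ sin δ cos θ ) = arcsin(0.421123) = 24.906°.
Then Δλ = atan2(-0.143785, -0.214088) = -2.550173 rad, from sin θ sin δ cos φ₁ over cos δ − sin φ₁ sin φ₂.
λ₂ = -125.836° + -146.114° = -271.950°, normalized to (−180°, 180°] → 88.050°.
The forward bearing on arrival equals the back-azimuth from the destination plus 180°.
Back-azimuth from P₂ (24.91°, 88.05°) to P₁ (73.48°, -125.84°), with Δλ' = λ₁ − λ₂ = -213.89°: atan2( sin Δλ' cos φ₁ , cos φ₂ sin φ₁ − sin φ₂ cos φ₁ cos Δλ' ) = 9.29°.
Final bearing = (9.29° + 180°) mod 360° = 189.29°.

final bearing 189.29°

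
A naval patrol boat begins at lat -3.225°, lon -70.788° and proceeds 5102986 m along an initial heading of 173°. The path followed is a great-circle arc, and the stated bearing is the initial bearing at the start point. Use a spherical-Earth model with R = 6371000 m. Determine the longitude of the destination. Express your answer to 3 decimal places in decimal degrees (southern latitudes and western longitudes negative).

Central angle δ = d/R = 0.800971 rad.
With φ₁ = -3.225° = -0.056287 rad and θ = 173° = 3.019420 rad:
Destination latitude: φ₂ = arcsin( sin φ₁ cos δ + cos φ₁ sin δ cos θ ) = arcsin(-0.750707) = -48.652°.
Then Δλ = atan2(0.087368, 0.653777) = 0.132848 rad, from sin θ sin δ cos φ₁ over cos δ − sin φ₁ sin φ₂.
Hence λ₂ = -70.788° + 7.612° = -63.176°.

longitude -63.176°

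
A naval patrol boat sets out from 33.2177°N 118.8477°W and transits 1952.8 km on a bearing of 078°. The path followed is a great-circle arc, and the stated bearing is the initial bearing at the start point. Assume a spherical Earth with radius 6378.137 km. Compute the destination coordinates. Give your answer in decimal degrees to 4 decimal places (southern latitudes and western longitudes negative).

Central angle δ = d/R = 0.306171 rad.
Converting: φ₁ = 0.579758 rad, θ = 1.361357 rad.
sin φ₂ = sin φ₁ cos δ + cos φ₁ sin δ cos θ = (0.547822)(0.953495) + (0.836595)(0.301410)(0.207912) = 0.574772
φ₂ = asin(0.574772) = 0.612325 rad = 35.0836°.
Then Δλ = atan2(0.246648, 0.638622) = 0.368570 rad, from sin θ sin δ cos φ₁ over cos δ − sin φ₁ sin φ₂.
λ₂ = -118.8477° + 21.1175° = -97.7302°.

latitude 35.0836°, longitude -97.7302°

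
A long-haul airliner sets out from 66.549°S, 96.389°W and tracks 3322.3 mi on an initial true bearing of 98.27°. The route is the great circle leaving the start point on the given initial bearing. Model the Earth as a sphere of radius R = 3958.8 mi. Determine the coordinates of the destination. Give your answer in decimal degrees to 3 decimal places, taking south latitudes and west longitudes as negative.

The arc subtends δ = 3322.3/3958.8 = 0.839219 rad at the centre.
Start latitude φ₁ = -1.161499 rad; initial bearing θ = 1.715135 rad.
Destination latitude: φ₂ = arcsin( sin φ₁ cos δ + cos φ₁ sin δ cos θ ) = arcsin(-0.655460) = -40.955°.
Δλ = atan2( sin θ sin δ cos φ₁ , cos δ − sin φ₁ sin φ₂ ) = atan2(0.293055, 0.066725) = 1.346925 rad = 77.173°.
λ₂ = -96.389° + 77.173° = -19.216°.

latitude -40.955°, longitude -19.216°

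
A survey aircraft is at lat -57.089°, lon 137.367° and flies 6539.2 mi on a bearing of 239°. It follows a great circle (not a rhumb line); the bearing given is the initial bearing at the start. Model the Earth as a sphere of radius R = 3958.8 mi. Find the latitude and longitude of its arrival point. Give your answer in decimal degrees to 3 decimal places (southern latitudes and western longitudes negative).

δ = 6539.2/3958.8 = 1.651814 rad (94.6420°).
Converting: φ₁ = -0.996391 rad, θ = 4.171337 rad.
Applying the spherical law of cosines for sides, sin φ₂ = sin φ₁ cos δ + cos φ₁ sin δ cos θ = -0.210980, so φ₂ = -12.180°.
Δλ = atan2( sin θ sin δ cos φ₁ , cos δ − sin φ₁ sin φ₂ ) = atan2(-0.464202, -0.258049) = -2.078157 rad = -119.070°.
Hence λ₂ = 137.367° + -119.070° = 18.297°.

latitude -12.180°, longitude 18.297°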